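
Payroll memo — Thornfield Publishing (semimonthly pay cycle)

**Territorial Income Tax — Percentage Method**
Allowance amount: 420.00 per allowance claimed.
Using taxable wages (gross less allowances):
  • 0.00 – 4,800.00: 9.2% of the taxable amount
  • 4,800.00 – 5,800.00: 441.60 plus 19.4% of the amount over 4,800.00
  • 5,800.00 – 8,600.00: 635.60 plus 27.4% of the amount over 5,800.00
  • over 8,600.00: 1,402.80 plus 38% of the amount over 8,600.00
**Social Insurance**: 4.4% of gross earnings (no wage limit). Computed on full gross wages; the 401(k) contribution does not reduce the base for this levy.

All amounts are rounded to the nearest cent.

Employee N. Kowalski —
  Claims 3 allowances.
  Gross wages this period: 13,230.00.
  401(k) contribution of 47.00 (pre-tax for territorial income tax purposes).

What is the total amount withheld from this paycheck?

3,247.66

Territorial Income Tax: taxable = 13,230.00 − 47.00 − 3×420.00 = 11,923.00
  1,402.80 + 38% × (11,923.00 − 8,600.00) = 1,402.80 + 38% × 3,323.00 = 2,665.54
Social Insurance: 4.4% × 13,230.00 = 582.12
Total: 2,665.54 + 582.12 = 3,247.66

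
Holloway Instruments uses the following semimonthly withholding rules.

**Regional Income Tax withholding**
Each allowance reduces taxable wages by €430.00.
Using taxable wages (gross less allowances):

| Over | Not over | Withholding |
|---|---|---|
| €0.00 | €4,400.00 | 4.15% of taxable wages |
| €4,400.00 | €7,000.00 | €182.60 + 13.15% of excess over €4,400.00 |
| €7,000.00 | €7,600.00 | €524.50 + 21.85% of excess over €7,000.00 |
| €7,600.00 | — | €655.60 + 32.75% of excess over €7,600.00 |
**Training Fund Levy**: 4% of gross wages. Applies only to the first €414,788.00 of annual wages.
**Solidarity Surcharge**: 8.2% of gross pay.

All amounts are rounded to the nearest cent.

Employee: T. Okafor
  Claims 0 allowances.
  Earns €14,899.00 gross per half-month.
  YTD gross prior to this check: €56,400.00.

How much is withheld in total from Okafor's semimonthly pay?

€4,863.70

Regional Income Tax: taxable = €14,899.00
  €655.60 + 32.75% × (€14,899.00 − €7,600.00) = €655.60 + 32.75% × €7,299.00 = €3,046.02
Training Fund Levy: 4% × €14,899.00 = €595.96
Solidarity Surcharge: 8.2% × €14,899.00 = €1,221.72
Total: €3,046.02 + €595.96 + €1,221.72 = €4,863.70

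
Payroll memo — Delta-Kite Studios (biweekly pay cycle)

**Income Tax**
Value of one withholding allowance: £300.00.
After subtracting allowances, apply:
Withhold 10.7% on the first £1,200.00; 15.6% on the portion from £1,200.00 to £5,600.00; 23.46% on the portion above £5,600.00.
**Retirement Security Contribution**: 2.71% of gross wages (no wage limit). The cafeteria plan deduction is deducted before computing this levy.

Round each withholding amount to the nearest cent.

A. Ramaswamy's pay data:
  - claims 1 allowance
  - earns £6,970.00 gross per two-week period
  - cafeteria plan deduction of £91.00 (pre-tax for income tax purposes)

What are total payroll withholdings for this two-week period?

Income Tax: taxable = £6,970.00 − £91.00 − 1×£300.00 = £6,579.00
  £814.80 + 23.46% × (£6,579.00 − £5,600.00) = £814.80 + 23.46% × £979.00 = £1,044.47
Retirement Security Contribution: 2.71% × £6,879.00 = £186.42
Total: £1,044.47 + £186.42 = £1,230.89

£1,230.89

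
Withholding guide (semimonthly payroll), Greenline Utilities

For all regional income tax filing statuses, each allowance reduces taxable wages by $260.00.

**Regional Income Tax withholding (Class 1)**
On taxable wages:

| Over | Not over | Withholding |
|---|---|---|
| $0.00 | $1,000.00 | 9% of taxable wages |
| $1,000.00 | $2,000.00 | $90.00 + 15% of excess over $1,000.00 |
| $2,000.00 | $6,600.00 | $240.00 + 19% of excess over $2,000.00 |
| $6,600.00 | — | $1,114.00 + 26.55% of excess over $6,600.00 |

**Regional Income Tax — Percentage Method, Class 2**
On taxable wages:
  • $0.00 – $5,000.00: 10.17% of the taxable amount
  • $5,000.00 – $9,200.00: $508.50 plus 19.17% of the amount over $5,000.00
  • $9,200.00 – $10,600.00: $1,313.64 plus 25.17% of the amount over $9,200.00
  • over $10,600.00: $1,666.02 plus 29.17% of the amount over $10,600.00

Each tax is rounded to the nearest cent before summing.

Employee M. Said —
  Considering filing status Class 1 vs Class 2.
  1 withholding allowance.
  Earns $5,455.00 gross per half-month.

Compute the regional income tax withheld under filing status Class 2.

Regional Income Tax (Class 2): taxable = $5,455.00 − 1×$260.00 = $5,195.00
  $508.50 + 19.17% × ($5,195.00 − $5,000.00) = $508.50 + 19.17% × $195.00 = $545.88

$545.88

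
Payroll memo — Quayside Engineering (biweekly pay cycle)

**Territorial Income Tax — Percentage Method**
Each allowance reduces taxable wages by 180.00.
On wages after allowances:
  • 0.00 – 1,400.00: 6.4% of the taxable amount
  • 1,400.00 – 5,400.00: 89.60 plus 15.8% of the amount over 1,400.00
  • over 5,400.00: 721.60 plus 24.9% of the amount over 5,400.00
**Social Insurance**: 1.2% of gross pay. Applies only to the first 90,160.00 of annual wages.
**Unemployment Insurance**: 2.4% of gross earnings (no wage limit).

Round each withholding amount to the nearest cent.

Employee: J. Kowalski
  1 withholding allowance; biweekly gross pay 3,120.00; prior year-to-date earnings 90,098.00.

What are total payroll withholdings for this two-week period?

408.54

Territorial Income Tax: taxable = 3,120.00 − 1×180.00 = 2,940.00
  89.60 + 15.8% × (2,940.00 − 1,400.00) = 89.60 + 15.8% × 1,540.00 = 332.92
Social Insurance: cap 90,160.00 − YTD 90,098.00 = 62.00 subject; 1.2% × 62.00 = 0.74
Unemployment Insurance: 2.4% × 3,120.00 = 74.88
Total: 332.92 + 0.74 + 74.88 = 408.54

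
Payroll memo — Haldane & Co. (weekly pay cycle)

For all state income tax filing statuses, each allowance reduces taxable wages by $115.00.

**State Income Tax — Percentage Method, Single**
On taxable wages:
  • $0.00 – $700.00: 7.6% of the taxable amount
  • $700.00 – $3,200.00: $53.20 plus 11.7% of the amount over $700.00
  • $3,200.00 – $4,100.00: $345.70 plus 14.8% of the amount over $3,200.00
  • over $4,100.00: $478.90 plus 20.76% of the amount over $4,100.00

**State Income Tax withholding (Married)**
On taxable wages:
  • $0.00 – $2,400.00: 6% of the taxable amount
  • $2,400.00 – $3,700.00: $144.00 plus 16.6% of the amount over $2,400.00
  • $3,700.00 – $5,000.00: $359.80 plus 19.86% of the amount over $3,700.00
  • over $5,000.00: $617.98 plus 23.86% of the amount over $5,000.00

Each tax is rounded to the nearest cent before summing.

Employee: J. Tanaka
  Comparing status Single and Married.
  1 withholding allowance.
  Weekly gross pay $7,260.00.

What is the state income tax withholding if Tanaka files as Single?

State Income Tax (Single): taxable = $7,260.00 − 1×$115.00 = $7,145.00
  $478.90 + 20.76% × ($7,145.00 − $4,100.00) = $478.90 + 20.76% × $3,045.00 = $1,111.04

$1,111.04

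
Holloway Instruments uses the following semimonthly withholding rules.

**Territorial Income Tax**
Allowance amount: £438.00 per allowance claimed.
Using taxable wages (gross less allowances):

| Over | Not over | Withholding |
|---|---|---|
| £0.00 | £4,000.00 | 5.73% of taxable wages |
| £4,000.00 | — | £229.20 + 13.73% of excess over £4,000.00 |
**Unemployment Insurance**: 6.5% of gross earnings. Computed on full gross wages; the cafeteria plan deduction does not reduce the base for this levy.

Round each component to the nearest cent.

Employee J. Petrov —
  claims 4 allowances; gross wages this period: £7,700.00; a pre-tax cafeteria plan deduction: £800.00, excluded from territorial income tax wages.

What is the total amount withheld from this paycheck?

£887.32

Territorial Income Tax: taxable = £7,700.00 − £800.00 − 4×£438.00 = £5,148.00
  £229.20 + 13.73% × (£5,148.00 − £4,000.00) = £229.20 + 13.73% × £1,148.00 = £386.82
Unemployment Insurance: 6.5% × £7,700.00 = £500.50
Total: £386.82 + £500.50 = £887.32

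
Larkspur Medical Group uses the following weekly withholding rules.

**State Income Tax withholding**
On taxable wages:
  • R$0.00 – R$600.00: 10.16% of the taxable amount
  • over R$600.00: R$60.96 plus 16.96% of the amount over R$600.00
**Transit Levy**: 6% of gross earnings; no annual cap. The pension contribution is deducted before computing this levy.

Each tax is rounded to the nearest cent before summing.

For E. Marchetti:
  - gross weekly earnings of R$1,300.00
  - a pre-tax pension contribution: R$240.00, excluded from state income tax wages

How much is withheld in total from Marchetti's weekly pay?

State Income Tax: taxable = R$1,300.00 − R$240.00 = R$1,060.00
  R$60.96 + 16.96% × (R$1,060.00 − R$600.00) = R$60.96 + 16.96% × R$460.00 = R$138.98
Transit Levy: 6% × R$1,060.00 = R$63.60
Total: R$138.98 + R$63.60 = R$202.58

R$202.58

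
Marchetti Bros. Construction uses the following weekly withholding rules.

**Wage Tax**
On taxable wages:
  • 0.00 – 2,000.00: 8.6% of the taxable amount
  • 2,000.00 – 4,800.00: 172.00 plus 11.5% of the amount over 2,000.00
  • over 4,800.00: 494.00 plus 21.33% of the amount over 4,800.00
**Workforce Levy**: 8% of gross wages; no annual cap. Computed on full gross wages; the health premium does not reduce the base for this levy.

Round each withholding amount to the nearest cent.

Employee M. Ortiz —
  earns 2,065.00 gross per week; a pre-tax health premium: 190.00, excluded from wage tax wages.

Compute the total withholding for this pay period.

326.45

Wage Tax: taxable = 2,065.00 − 190.00 = 1,875.00
  8.6% × 1,875.00 = 161.25
Workforce Levy: 8% × 2,065.00 = 165.20
Total: 161.25 + 165.20 = 326.45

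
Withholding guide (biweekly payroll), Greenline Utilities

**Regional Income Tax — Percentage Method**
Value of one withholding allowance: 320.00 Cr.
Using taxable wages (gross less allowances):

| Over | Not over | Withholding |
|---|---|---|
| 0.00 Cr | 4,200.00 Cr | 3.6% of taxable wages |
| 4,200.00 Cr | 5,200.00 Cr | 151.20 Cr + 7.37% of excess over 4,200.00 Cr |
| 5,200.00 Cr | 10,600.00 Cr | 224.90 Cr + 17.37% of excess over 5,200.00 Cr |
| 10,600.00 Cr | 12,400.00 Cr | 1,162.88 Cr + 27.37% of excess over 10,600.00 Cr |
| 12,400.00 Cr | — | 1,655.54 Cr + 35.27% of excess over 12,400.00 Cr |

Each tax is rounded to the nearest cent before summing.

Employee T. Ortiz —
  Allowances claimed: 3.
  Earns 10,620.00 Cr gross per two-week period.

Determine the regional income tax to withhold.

Regional Income Tax: taxable = 10,620.00 Cr − 3×320.00 Cr = 9,660.00 Cr
  224.90 Cr + 17.37% × (9,660.00 Cr − 5,200.00 Cr) = 224.90 Cr + 17.37% × 4,460.00 Cr = 999.60 Cr

999.60 Cr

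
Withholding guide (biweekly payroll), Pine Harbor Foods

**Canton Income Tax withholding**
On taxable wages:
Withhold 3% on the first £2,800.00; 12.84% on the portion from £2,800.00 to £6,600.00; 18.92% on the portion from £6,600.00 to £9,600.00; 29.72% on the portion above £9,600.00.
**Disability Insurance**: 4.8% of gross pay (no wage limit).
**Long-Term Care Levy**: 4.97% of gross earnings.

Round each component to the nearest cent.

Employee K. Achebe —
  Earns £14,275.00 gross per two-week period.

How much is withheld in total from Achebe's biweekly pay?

£3,923.60

Canton Income Tax: taxable = £14,275.00
  £1,139.52 + 29.72% × (£14,275.00 − £9,600.00) = £1,139.52 + 29.72% × £4,675.00 = £2,528.93
Disability Insurance: 4.8% × £14,275.00 = £685.20
Long-Term Care Levy: 4.97% × £14,275.00 = £709.47
Total: £2,528.93 + £685.20 + £709.47 = £3,923.60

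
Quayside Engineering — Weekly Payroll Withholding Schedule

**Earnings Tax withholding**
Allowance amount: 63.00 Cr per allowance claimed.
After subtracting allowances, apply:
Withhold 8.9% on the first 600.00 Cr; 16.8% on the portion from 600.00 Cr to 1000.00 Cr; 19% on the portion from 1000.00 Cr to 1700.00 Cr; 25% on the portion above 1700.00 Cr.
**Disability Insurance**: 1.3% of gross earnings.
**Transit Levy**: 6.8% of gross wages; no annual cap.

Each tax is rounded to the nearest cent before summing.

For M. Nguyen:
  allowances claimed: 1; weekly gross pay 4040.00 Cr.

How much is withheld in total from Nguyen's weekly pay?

1150.09 Cr

Earnings Tax: taxable = 4040.00 Cr − 1×63.00 Cr = 3977.00 Cr
  253.60 Cr + 25% × (3977.00 Cr − 1700.00 Cr) = 253.60 Cr + 25% × 2277.00 Cr = 822.85 Cr
Disability Insurance: 1.3% × 4040.00 Cr = 52.52 Cr
Transit Levy: 6.8% × 4040.00 Cr = 274.72 Cr
Total: 822.85 Cr + 52.52 Cr + 274.72 Cr = 1150.09 Cr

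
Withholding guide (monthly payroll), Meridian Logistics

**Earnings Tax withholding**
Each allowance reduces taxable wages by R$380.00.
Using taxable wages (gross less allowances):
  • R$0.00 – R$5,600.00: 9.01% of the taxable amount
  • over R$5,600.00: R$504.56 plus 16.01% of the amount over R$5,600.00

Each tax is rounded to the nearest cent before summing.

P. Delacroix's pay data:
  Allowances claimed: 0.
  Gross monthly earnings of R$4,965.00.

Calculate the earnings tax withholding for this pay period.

Earnings Tax: taxable = R$4,965.00
  9.01% × R$4,965.00 = R$447.35

R$447.35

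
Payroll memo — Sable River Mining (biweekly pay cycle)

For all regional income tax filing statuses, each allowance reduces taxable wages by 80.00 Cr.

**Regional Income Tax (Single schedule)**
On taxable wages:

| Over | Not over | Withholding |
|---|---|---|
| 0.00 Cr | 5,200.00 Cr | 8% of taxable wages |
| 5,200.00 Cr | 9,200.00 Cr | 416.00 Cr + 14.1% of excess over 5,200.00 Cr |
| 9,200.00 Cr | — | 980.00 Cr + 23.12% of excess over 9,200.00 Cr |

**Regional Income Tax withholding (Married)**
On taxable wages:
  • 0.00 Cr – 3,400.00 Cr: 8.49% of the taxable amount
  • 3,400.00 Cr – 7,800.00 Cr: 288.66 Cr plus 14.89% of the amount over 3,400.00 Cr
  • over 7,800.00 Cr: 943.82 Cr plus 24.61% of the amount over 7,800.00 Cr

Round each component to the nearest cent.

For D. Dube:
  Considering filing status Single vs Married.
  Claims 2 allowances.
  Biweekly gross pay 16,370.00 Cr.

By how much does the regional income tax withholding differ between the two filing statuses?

Regional Income Tax (Single): taxable = 16,370.00 Cr − 2×80.00 Cr = 16,210.00 Cr
  980.00 Cr + 23.12% × (16,210.00 Cr − 9,200.00 Cr) = 980.00 Cr + 23.12% × 7,010.00 Cr = 2,600.71 Cr
Regional Income Tax (Married): taxable = 16,370.00 Cr − 2×80.00 Cr = 16,210.00 Cr
  943.82 Cr + 24.61% × (16,210.00 Cr − 7,800.00 Cr) = 943.82 Cr + 24.61% × 8,410.00 Cr = 3,013.52 Cr
Difference: |2,600.71 Cr − 3,013.52 Cr| = 412.81 Cr (higher under Married)

412.81 Cr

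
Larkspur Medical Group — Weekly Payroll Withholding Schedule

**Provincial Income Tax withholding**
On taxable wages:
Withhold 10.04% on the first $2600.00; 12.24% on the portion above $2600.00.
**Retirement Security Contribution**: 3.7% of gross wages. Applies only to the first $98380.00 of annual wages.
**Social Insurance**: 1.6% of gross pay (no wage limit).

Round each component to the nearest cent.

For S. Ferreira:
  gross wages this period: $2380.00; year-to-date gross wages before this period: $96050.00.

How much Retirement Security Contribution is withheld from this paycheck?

Retirement Security Contribution: cap $98380.00 − YTD $96050.00 = $2330.00 subject; 3.7% × $2330.00 = $86.21

$86.21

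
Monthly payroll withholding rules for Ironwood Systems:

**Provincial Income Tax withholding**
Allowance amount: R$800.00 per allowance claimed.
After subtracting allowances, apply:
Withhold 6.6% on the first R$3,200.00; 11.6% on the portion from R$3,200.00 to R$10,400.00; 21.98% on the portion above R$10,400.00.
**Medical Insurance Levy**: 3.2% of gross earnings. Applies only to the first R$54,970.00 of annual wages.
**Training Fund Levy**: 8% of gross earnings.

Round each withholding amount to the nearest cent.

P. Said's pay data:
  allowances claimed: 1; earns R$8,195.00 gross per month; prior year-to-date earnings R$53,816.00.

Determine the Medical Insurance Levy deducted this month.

Medical Insurance Levy: cap R$54,970.00 − YTD R$53,816.00 = R$1,154.00 subject; 3.2% × R$1,154.00 = R$36.93

R$36.93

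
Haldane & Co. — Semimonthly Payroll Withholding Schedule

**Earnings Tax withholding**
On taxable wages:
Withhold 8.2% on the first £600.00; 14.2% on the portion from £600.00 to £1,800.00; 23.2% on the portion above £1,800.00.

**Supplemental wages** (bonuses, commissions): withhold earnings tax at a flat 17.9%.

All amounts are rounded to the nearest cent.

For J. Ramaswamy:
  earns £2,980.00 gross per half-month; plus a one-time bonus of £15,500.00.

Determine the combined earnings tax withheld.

Earnings Tax: taxable = £2,980.00
  £219.60 + 23.2% × (£2,980.00 − £1,800.00) = £219.60 + 23.2% × £1,180.00 = £493.36
Supplemental (17.9% flat on bonus): 17.9% × £15,500.00 = £2,774.50
Total earnings tax: £493.36 + £2,774.50 = £3,267.86

£3,267.86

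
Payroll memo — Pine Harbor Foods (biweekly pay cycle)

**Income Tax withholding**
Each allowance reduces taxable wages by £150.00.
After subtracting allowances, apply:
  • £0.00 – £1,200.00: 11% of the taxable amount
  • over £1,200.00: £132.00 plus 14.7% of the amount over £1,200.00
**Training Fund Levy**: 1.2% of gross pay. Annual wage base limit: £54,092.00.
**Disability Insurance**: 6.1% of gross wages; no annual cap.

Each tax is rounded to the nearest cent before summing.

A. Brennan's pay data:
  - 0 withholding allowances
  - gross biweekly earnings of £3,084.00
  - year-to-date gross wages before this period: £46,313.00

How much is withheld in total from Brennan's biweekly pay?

Income Tax: taxable = £3,084.00
  £132.00 + 14.7% × (£3,084.00 − £1,200.00) = £132.00 + 14.7% × £1,884.00 = £408.95
Training Fund Levy: 1.2% × £3,084.00 = £37.01
Disability Insurance: 6.1% × £3,084.00 = £188.12
Total: £408.95 + £37.01 + £188.12 = £634.08

£634.08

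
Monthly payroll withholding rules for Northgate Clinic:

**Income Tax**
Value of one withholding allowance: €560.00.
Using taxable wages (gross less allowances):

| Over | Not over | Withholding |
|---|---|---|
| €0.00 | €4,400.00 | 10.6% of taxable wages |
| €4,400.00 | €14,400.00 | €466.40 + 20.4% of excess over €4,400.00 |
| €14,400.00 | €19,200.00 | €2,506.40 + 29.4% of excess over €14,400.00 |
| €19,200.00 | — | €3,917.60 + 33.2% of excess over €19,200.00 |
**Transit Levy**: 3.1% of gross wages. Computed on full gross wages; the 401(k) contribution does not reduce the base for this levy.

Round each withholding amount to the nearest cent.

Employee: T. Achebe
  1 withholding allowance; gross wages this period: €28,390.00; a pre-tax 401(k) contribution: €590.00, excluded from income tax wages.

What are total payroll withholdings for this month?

€7,466.97

Income Tax: taxable = €28,390.00 − €590.00 − 1×€560.00 = €27,240.00
  €3,917.60 + 33.2% × (€27,240.00 − €19,200.00) = €3,917.60 + 33.2% × €8,040.00 = €6,586.88
Transit Levy: 3.1% × €28,390.00 = €880.09
Total: €6,586.88 + €880.09 = €7,466.97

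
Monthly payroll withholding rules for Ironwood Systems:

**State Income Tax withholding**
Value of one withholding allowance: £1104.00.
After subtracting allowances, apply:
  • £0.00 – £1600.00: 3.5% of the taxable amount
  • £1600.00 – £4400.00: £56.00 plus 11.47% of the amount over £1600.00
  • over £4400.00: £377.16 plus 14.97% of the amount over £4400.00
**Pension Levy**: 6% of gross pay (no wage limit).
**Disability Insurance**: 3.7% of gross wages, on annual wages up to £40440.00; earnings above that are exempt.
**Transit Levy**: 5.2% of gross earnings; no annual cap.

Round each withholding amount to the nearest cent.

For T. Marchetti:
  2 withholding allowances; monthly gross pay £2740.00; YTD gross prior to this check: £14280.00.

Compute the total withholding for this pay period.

State Income Tax: taxable = £2740.00 − 2×£1104.00 = £532.00
  3.5% × £532.00 = £18.62
Pension Levy: 6% × £2740.00 = £164.40
Disability Insurance: 3.7% × £2740.00 = £101.38
Transit Levy: 5.2% × £2740.00 = £142.48
Total: £18.62 + £164.40 + £101.38 + £142.48 = £426.88

£426.88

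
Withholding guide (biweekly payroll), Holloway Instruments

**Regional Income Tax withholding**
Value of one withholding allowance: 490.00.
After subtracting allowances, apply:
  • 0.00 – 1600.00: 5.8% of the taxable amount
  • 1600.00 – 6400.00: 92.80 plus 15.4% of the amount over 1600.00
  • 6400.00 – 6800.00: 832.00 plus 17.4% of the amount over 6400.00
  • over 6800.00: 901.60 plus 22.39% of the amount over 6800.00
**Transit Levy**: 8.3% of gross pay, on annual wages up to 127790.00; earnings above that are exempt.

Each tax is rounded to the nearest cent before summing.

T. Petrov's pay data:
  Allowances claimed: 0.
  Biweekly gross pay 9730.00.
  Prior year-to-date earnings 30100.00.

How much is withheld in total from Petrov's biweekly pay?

Regional Income Tax: taxable = 9730.00
  901.60 + 22.39% × (9730.00 − 6800.00) = 901.60 + 22.39% × 2930.00 = 1557.63
Transit Levy: 8.3% × 9730.00 = 807.59
Total: 1557.63 + 807.59 = 2365.22

2365.22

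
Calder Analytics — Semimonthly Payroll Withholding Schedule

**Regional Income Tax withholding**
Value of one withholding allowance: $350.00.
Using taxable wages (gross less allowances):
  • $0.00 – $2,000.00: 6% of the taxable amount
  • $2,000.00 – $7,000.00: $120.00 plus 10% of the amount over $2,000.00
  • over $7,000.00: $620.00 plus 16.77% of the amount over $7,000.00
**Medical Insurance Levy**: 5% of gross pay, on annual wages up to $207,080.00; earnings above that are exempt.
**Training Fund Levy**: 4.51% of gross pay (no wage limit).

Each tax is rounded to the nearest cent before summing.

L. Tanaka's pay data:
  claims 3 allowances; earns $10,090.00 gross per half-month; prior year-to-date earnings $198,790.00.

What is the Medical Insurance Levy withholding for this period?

Medical Insurance Levy: cap $207,080.00 − YTD $198,790.00 = $8,290.00 subject; 5% × $8,290.00 = $414.50

$414.50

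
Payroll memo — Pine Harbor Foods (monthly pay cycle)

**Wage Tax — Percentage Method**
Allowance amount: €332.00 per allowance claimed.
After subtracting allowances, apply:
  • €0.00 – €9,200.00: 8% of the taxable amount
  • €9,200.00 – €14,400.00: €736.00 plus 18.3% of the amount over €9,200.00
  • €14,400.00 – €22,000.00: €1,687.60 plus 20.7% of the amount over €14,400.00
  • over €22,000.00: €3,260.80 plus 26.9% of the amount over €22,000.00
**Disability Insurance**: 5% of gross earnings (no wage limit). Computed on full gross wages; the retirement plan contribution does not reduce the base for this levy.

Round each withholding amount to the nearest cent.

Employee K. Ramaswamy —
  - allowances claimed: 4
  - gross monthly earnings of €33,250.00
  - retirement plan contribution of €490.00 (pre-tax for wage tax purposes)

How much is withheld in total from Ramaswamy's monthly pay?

Wage Tax: taxable = €33,250.00 − €490.00 − 4×€332.00 = €31,432.00
  €3,260.80 + 26.9% × (€31,432.00 − €22,000.00) = €3,260.80 + 26.9% × €9,432.00 = €5,798.01
Disability Insurance: 5% × €33,250.00 = €1,662.50
Total: €5,798.01 + €1,662.50 = €7,460.51

€7,460.51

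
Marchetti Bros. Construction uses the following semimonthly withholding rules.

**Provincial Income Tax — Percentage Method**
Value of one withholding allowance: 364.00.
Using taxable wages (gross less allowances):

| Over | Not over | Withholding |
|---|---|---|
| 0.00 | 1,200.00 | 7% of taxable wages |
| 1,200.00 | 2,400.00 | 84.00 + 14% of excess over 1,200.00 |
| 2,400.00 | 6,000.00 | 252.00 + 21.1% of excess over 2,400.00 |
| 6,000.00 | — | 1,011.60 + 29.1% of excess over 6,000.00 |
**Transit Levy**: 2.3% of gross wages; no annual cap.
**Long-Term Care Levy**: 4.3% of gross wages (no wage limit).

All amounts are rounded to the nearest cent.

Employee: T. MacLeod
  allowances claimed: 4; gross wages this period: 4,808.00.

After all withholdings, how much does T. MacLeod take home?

4,037.81

Provincial Income Tax: taxable = 4,808.00 − 4×364.00 = 3,352.00
  252.00 + 21.1% × (3,352.00 − 2,400.00) = 252.00 + 21.1% × 952.00 = 452.87
Transit Levy: 2.3% × 4,808.00 = 110.58
Long-Term Care Levy: 4.3% × 4,808.00 = 206.74
Total withheld: 452.87 + 110.58 + 206.74 = 770.19
Net pay: 4,808.00 − 770.19 = 4,037.81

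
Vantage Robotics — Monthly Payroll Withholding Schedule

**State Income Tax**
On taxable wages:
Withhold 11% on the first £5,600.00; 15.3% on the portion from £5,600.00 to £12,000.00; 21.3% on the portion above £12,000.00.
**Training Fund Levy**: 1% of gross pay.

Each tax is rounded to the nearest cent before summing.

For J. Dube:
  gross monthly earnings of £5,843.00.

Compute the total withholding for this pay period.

State Income Tax: taxable = £5,843.00
  £616.00 + 15.3% × (£5,843.00 − £5,600.00) = £616.00 + 15.3% × £243.00 = £653.18
Training Fund Levy: 1% × £5,843.00 = £58.43
Total: £653.18 + £58.43 = £711.61

£711.61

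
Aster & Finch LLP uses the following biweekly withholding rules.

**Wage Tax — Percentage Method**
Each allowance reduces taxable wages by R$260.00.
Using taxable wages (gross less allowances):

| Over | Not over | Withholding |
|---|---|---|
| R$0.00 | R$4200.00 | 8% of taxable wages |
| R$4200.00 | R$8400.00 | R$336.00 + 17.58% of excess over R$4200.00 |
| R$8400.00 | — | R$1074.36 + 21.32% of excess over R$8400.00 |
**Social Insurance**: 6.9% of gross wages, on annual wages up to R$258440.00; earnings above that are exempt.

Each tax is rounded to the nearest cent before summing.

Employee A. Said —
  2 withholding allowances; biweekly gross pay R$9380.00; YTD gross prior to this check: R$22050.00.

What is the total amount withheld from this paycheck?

Wage Tax: taxable = R$9380.00 − 2×R$260.00 = R$8860.00
  R$1074.36 + 21.32% × (R$8860.00 − R$8400.00) = R$1074.36 + 21.32% × R$460.00 = R$1172.43
Social Insurance: 6.9% × R$9380.00 = R$647.22
Total: R$1172.43 + R$647.22 = R$1819.65

R$1819.65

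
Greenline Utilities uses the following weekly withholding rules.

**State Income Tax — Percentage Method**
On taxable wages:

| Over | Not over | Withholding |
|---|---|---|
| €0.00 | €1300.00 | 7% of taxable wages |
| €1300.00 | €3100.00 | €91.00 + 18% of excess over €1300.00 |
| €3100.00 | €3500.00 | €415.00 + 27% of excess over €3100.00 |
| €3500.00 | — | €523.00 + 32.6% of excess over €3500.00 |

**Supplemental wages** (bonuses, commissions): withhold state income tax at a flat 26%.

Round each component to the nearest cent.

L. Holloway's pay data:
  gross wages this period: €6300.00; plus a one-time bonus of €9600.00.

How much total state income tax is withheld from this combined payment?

State Income Tax: taxable = €6300.00
  €523.00 + 32.6% × (€6300.00 − €3500.00) = €523.00 + 32.6% × €2800.00 = €1435.80
Supplemental (26% flat on bonus): 26% × €9600.00 = €2496.00
Total state income tax: €1435.80 + €2496.00 = €3931.80

€3931.80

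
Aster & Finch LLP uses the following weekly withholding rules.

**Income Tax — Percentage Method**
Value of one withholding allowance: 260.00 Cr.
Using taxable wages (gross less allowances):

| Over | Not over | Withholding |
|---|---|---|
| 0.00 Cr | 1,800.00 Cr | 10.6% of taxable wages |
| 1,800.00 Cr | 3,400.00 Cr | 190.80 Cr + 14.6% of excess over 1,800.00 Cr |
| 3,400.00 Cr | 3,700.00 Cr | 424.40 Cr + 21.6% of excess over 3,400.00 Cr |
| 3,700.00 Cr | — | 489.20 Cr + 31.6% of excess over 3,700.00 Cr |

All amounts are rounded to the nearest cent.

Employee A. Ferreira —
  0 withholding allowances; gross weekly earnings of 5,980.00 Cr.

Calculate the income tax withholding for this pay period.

Income Tax: taxable = 5,980.00 Cr
  489.20 Cr + 31.6% × (5,980.00 Cr − 3,700.00 Cr) = 489.20 Cr + 31.6% × 2,280.00 Cr = 1,209.68 Cr

1,209.68 Cr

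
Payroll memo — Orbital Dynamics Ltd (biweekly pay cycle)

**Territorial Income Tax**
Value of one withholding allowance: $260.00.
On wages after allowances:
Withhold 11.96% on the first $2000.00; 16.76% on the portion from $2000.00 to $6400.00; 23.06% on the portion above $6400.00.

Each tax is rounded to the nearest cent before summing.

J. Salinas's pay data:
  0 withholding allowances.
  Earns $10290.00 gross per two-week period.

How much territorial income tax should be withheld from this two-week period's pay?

$1873.67

Territorial Income Tax: taxable = $10290.00
  $976.64 + 23.06% × ($10290.00 − $6400.00) = $976.64 + 23.06% × $3890.00 = $1873.67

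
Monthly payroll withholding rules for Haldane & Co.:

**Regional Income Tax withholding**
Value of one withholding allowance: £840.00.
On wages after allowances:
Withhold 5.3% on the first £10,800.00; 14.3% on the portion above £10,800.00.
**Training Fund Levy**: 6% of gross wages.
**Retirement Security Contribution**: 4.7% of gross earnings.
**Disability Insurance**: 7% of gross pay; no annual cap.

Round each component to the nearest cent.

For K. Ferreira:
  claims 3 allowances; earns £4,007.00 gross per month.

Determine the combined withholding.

Regional Income Tax: taxable = £4,007.00 − 3×£840.00 = £1,487.00
  5.3% × £1,487.00 = £78.81
Training Fund Levy: 6% × £4,007.00 = £240.42
Retirement Security Contribution: 4.7% × £4,007.00 = £188.33
Disability Insurance: 7% × £4,007.00 = £280.49
Total: £78.81 + £240.42 + £188.33 + £280.49 = £788.05

£788.05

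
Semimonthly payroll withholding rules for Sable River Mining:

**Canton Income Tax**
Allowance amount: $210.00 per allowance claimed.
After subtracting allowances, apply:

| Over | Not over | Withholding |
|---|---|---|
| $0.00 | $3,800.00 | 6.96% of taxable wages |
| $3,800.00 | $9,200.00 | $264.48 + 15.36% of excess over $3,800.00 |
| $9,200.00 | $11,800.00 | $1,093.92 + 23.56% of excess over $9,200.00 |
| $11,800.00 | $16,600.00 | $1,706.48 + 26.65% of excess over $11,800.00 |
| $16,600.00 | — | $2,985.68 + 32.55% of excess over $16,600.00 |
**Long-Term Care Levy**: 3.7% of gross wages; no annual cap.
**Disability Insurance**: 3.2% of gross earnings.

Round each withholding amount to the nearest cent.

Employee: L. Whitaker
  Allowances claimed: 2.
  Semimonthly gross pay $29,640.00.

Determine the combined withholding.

$9,138.65

Canton Income Tax: taxable = $29,640.00 − 2×$210.00 = $29,220.00
  $2,985.68 + 32.55% × ($29,220.00 − $16,600.00) = $2,985.68 + 32.55% × $12,620.00 = $7,093.49
Long-Term Care Levy: 3.7% × $29,640.00 = $1,096.68
Disability Insurance: 3.2% × $29,640.00 = $948.48
Total: $7,093.49 + $1,096.68 + $948.48 = $9,138.65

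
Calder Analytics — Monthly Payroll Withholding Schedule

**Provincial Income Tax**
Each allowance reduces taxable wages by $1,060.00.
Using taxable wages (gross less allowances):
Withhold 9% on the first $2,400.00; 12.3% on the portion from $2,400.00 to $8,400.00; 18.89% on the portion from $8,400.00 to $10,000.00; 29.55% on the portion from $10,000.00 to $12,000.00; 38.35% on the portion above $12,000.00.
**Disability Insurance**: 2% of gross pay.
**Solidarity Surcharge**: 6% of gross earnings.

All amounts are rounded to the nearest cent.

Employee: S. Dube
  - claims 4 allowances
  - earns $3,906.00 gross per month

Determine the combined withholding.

$312.48

Provincial Income Tax: taxable = $3,906.00 − 4×$1,060.00 = $-334.00
  Taxable ≤ 0 → $0.00
Disability Insurance: 2% × $3,906.00 = $78.12
Solidarity Surcharge: 6% × $3,906.00 = $234.36
Total: $0.00 + $78.12 + $234.36 = $312.48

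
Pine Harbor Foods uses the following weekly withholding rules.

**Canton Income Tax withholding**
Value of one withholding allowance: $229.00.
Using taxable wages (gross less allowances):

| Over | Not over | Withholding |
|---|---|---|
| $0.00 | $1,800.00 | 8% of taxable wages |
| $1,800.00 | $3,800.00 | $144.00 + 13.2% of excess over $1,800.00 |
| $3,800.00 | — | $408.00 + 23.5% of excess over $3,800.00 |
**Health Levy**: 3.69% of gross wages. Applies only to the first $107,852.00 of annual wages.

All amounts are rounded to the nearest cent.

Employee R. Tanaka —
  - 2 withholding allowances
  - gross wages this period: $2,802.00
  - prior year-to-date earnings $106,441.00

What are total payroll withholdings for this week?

$267.88

Canton Income Tax: taxable = $2,802.00 − 2×$229.00 = $2,344.00
  $144.00 + 13.2% × ($2,344.00 − $1,800.00) = $144.00 + 13.2% × $544.00 = $215.81
Health Levy: cap $107,852.00 − YTD $106,441.00 = $1,411.00 subject; 3.69% × $1,411.00 = $52.07
Total: $215.81 + $52.07 = $267.88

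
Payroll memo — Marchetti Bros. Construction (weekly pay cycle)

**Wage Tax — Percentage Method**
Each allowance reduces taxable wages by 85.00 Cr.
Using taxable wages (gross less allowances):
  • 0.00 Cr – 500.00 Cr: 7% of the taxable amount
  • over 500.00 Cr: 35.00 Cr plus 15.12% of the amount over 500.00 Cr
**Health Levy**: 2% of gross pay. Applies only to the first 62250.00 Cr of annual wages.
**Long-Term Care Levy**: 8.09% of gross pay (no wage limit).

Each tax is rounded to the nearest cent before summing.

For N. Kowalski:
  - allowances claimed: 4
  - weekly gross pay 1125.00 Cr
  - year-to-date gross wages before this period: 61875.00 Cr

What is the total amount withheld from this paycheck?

176.60 Cr

Wage Tax: taxable = 1125.00 Cr − 4×85.00 Cr = 785.00 Cr
  35.00 Cr + 15.12% × (785.00 Cr − 500.00 Cr) = 35.00 Cr + 15.12% × 285.00 Cr = 78.09 Cr
Health Levy: cap 62250.00 Cr − YTD 61875.00 Cr = 375.00 Cr subject; 2% × 375.00 Cr = 7.50 Cr
Long-Term Care Levy: 8.09% × 1125.00 Cr = 91.01 Cr
Total: 78.09 Cr + 7.50 Cr + 91.01 Cr = 176.60 Cr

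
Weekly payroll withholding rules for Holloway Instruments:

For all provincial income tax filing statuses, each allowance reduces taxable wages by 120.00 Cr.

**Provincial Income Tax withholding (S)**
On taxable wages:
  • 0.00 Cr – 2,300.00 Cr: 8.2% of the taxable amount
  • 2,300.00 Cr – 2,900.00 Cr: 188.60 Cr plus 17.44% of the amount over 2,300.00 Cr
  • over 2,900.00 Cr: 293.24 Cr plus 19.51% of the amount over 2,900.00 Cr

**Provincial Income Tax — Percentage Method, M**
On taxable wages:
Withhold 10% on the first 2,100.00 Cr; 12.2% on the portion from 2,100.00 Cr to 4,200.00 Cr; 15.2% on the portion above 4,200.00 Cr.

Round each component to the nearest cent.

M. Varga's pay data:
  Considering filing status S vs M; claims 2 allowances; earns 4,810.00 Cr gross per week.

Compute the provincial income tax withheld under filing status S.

619.06 Cr

Provincial Income Tax (S): taxable = 4,810.00 Cr − 2×120.00 Cr = 4,570.00 Cr
  293.24 Cr + 19.51% × (4,570.00 Cr − 2,900.00 Cr) = 293.24 Cr + 19.51% × 1,670.00 Cr = 619.06 Cr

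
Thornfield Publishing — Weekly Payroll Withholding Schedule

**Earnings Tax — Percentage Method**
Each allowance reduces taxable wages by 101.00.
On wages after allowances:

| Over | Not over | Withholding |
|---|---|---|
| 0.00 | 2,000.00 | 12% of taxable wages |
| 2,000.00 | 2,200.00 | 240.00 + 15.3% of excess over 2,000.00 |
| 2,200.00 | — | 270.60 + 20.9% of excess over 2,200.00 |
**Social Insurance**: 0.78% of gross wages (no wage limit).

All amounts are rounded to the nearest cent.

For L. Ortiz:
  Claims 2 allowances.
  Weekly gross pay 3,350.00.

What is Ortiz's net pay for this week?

Earnings Tax: taxable = 3,350.00 − 2×101.00 = 3,148.00
  270.60 + 20.9% × (3,148.00 − 2,200.00) = 270.60 + 20.9% × 948.00 = 468.73
Social Insurance: 0.78% × 3,350.00 = 26.13
Total withheld: 468.73 + 26.13 = 494.86
Net pay: 3,350.00 − 494.86 = 2,855.14

2,855.14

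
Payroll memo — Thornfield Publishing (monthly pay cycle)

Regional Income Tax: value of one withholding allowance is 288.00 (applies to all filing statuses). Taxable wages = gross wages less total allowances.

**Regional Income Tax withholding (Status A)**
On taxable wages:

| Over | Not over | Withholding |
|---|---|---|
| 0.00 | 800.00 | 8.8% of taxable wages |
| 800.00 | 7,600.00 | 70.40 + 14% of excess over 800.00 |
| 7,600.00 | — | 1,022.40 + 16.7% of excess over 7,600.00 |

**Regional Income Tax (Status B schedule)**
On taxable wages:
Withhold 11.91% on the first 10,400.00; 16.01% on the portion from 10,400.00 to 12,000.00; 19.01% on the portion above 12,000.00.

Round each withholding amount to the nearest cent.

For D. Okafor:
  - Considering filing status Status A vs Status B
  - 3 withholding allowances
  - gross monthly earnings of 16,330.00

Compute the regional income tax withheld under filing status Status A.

Regional Income Tax (Status A): taxable = 16,330.00 − 3×288.00 = 15,466.00
  1,022.40 + 16.7% × (15,466.00 − 7,600.00) = 1,022.40 + 16.7% × 7,866.00 = 2,336.02

2,336.02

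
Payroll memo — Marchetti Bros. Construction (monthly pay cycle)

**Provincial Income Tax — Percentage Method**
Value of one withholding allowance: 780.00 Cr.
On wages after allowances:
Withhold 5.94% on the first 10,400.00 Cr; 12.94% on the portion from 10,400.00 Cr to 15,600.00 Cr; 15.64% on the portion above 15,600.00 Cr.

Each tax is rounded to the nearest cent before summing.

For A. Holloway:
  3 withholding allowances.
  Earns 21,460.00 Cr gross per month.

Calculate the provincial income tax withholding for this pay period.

1,841.17 Cr

Provincial Income Tax: taxable = 21,460.00 Cr − 3×780.00 Cr = 19,120.00 Cr
  1,290.64 Cr + 15.64% × (19,120.00 Cr − 15,600.00 Cr) = 1,290.64 Cr + 15.64% × 3,520.00 Cr = 1,841.17 Cr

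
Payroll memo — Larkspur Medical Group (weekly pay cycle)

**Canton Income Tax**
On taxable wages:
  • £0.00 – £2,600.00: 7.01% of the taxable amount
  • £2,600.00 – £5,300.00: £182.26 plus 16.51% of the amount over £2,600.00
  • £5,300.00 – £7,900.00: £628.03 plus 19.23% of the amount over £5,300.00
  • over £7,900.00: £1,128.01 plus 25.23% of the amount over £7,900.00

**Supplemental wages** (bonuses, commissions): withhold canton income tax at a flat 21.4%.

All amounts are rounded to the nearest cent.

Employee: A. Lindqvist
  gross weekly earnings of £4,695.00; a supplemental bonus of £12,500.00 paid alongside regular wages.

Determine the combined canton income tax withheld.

£3,203.14

Canton Income Tax: taxable = £4,695.00
  £182.26 + 16.51% × (£4,695.00 − £2,600.00) = £182.26 + 16.51% × £2,095.00 = £528.14
Supplemental (21.4% flat on bonus): 21.4% × £12,500.00 = £2,675.00
Total canton income tax: £528.14 + £2,675.00 = £3,203.14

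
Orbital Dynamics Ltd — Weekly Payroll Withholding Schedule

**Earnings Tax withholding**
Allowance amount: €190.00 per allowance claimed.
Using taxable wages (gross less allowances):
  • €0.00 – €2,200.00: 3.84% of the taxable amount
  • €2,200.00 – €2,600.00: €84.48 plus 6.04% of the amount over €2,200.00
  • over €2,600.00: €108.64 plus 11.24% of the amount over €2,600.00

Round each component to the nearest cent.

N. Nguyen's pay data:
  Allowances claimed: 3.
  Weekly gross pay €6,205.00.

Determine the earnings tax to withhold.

€449.77

Earnings Tax: taxable = €6,205.00 − 3×€190.00 = €5,635.00
  €108.64 + 11.24% × (€5,635.00 − €2,600.00) = €108.64 + 11.24% × €3,035.00 = €449.77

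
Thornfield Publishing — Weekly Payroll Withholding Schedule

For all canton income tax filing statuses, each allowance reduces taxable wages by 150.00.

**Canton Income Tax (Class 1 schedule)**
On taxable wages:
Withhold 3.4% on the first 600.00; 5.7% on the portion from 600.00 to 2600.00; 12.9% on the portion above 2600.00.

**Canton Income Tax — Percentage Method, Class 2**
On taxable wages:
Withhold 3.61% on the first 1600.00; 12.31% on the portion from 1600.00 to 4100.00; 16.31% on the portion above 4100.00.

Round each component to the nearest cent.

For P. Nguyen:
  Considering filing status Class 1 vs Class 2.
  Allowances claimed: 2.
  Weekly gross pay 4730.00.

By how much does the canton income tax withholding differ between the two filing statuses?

Canton Income Tax (Class 1): taxable = 4730.00 − 2×150.00 = 4430.00
  134.40 + 12.9% × (4430.00 − 2600.00) = 134.40 + 12.9% × 1830.00 = 370.47
Canton Income Tax (Class 2): taxable = 4730.00 − 2×150.00 = 4430.00
  365.51 + 16.31% × (4430.00 − 4100.00) = 365.51 + 16.31% × 330.00 = 419.33
Difference: |370.47 − 419.33| = 48.86 (higher under Class 2)

48.86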